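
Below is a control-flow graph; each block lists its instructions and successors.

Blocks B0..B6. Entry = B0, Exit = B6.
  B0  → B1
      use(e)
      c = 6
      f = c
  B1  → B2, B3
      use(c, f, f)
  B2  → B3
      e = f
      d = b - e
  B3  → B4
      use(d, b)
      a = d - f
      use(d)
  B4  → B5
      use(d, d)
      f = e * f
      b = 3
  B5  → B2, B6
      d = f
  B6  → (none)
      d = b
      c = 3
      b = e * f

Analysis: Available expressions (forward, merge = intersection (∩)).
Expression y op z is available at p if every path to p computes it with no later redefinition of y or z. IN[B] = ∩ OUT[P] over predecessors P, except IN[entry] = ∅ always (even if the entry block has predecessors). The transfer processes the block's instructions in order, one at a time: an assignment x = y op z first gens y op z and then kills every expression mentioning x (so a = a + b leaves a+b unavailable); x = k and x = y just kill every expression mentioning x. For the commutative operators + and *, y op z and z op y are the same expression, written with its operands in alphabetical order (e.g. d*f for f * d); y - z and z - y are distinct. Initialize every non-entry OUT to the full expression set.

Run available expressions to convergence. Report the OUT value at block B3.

Converged values:
  B0: | IN={} | OUT={}
  B1: | IN={} | OUT={}
  B2: | IN={} | OUT={b-e}
  B3: | IN={} | OUT={d-f}
  B4: | IN={d-f} | OUT={}
  B5: | IN={} | OUT={}
  B6: | IN={} | OUT={e*f}

Merge at B3: IN[B3] = OUT[B1] ∩ OUT[B2] = {}
Applying B3's transfer function to that IN value gives OUT[B3] (row B3 above).

Answer: {d-f}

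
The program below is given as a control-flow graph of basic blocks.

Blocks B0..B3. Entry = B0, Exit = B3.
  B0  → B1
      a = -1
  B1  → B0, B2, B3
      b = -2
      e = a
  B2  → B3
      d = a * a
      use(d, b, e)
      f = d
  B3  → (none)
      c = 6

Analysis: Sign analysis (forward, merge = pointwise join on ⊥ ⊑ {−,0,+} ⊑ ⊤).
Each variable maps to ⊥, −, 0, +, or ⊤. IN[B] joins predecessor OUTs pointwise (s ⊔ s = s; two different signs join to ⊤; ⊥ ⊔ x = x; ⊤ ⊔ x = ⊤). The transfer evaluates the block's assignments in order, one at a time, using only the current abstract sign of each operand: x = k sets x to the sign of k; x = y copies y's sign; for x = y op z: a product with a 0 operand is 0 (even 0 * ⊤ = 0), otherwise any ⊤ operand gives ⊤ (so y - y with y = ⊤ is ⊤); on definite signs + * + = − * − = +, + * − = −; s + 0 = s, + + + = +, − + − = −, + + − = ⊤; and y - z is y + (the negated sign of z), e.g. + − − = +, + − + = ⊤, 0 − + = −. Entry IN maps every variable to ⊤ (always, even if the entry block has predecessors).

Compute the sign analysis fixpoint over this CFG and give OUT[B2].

Per-block solution:
  B0:  IN=(all ⊤)  OUT={a:-; rest ⊤}
  B1:  IN={a:-; rest ⊤}  OUT={a:-, b:-, e:-; rest ⊤}
  B2:  IN={a:-, b:-, e:-; rest ⊤}  OUT={a:-, b:-, d:+, e:-, f:+; rest ⊤}
  B3:  IN={a:-, b:-, e:-; rest ⊤}  OUT={a:-, b:-, c:+, e:-; rest ⊤}

Merge at B2: IN[B2] = OUT[B1] = {a: -, b: -, c: ⊤, d: ⊤, e: -, f: ⊤}
Applying B2's transfer function to that IN value gives OUT[B2] (row B2 above).

Answer: {a: -, b: -, c: ⊤, d: +, e: -, f: +}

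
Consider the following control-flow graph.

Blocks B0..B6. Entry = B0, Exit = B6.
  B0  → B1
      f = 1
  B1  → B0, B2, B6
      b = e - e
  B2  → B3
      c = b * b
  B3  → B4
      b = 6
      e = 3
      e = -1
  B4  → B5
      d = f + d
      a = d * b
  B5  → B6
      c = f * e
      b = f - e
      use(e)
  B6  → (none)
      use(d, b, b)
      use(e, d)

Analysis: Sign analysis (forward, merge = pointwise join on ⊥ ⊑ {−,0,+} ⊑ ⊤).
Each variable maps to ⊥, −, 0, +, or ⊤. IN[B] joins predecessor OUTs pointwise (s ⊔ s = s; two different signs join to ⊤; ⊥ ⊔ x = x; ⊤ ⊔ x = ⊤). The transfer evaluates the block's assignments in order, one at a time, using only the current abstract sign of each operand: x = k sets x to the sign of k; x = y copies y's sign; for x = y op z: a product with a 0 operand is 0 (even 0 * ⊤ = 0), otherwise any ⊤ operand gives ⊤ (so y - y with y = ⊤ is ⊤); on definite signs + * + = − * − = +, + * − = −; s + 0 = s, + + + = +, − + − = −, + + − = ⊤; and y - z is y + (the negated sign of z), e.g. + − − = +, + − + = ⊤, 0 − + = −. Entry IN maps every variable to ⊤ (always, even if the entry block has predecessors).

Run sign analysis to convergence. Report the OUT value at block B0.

Converged values:
  B0:  IN=(all ⊤)  OUT={f:+; rest ⊤}
  B1:  IN={f:+; rest ⊤}  OUT={f:+; rest ⊤}
  B2:  IN={f:+; rest ⊤}  OUT={f:+; rest ⊤}
  B3:  IN={f:+; rest ⊤}  OUT={b:+, e:-, f:+; rest ⊤}
  B4:  IN={b:+, e:-, f:+; rest ⊤}  OUT={b:+, e:-, f:+; rest ⊤}
  B5:  IN={b:+, e:-, f:+; rest ⊤}  OUT={b:+, c:-, e:-, f:+; rest ⊤}
  B6:  IN={f:+; rest ⊤}  OUT={f:+; rest ⊤}

Merge at B0 (entry node, so the boundary value (all ⊤) is joined with the incoming edge(s)): IN[B0] = (all ⊤) ⊔ OUT[B1] = {a: ⊤, b: ⊤, c: ⊤, d: ⊤, e: ⊤, f: ⊤}
Applying B0's transfer function to that IN value gives OUT[B0] (row B0 above).

Answer: {a: ⊤, b: ⊤, c: ⊤, d: ⊤, e: ⊤, f: +}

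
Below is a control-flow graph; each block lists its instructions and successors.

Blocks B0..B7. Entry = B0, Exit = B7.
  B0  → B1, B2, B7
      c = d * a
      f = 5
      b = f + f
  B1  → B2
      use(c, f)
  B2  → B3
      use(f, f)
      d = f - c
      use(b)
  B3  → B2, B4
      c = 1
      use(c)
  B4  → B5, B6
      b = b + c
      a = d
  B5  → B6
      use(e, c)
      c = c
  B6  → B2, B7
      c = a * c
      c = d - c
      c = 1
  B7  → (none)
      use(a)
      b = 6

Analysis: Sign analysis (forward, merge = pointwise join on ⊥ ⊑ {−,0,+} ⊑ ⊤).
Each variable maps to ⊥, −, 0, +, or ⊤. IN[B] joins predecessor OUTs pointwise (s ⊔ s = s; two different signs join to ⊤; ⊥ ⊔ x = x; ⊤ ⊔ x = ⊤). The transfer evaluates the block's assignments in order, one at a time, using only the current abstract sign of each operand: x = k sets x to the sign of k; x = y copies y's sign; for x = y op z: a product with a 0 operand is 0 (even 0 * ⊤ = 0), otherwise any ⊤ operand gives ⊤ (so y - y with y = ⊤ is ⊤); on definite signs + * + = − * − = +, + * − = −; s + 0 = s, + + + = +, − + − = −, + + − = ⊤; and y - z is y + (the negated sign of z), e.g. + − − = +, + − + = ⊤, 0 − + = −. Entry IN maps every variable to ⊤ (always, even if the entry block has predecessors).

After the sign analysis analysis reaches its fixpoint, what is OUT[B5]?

Fixpoint table:
  B0:  IN=(all ⊤)  OUT={b:+, f:+; rest ⊤}
  B1:  IN={b:+, f:+; rest ⊤}  OUT={b:+, f:+; rest ⊤}
  B2:  IN={b:+, f:+; rest ⊤}  OUT={b:+, f:+; rest ⊤}
  B3:  IN={b:+, f:+; rest ⊤}  OUT={b:+, c:+, f:+; rest ⊤}
  B4:  IN={b:+, c:+, f:+; rest ⊤}  OUT={b:+, c:+, f:+; rest ⊤}
  B5:  IN={b:+, c:+, f:+; rest ⊤}  OUT={b:+, c:+, f:+; rest ⊤}
  B6:  IN={b:+, c:+, f:+; rest ⊤}  OUT={b:+, c:+, f:+; rest ⊤}
  B7:  IN={b:+, f:+; rest ⊤}  OUT={b:+, f:+; rest ⊤}

Merge at B5: IN[B5] = OUT[B4] = {a: ⊤, b: +, c: +, d: ⊤, e: ⊤, f: +}
Applying B5's transfer function to that IN value gives OUT[B5] (row B5 above).

Answer: {a: ⊤, b: +, c: +, d: ⊤, e: ⊤, f: +}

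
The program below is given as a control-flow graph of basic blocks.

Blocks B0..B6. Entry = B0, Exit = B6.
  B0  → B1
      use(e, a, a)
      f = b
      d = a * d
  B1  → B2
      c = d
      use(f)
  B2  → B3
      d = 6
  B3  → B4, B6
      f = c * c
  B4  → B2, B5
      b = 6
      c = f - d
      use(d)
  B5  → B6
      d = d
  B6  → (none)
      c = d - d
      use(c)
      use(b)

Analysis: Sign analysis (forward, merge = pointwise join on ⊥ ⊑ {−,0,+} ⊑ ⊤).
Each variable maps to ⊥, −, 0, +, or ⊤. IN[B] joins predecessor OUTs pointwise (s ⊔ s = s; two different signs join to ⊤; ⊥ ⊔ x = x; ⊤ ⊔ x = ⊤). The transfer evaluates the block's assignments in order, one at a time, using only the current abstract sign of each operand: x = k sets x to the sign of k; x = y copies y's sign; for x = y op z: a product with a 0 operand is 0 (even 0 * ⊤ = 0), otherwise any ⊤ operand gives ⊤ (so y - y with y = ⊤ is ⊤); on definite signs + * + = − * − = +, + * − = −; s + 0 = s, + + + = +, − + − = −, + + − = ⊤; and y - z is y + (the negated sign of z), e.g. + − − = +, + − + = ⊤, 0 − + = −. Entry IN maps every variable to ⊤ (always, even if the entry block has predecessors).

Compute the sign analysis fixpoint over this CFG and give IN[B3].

Fixpoint table:
  B0: | IN=(all ⊤) | OUT=(all ⊤)
  B1: | IN=(all ⊤) | OUT=(all ⊤)
  B2: | IN=(all ⊤) | OUT={d:+; rest ⊤}
  B3: | IN={d:+; rest ⊤} | OUT={d:+; rest ⊤}
  B4: | IN={d:+; rest ⊤} | OUT={b:+, d:+; rest ⊤}
  B5: | IN={b:+, d:+; rest ⊤} | OUT={b:+, d:+; rest ⊤}
  B6: | IN={d:+; rest ⊤} | OUT={d:+; rest ⊤}

Merge at B3: IN[B3] = OUT[B2] = {a: ⊤, b: ⊤, c: ⊤, d: +, e: ⊤, f: ⊤}

Answer: {a: ⊤, b: ⊤, c: ⊤, d: +, e: ⊤, f: ⊤}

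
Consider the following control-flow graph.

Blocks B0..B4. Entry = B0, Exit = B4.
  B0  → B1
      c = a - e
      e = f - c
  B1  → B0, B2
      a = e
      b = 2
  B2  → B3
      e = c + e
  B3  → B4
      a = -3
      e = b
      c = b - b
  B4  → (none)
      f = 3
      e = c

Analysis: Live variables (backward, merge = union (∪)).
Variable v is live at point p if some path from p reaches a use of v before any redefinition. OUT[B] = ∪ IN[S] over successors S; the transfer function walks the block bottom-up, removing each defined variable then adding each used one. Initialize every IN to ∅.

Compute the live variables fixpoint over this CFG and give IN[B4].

Fixpoint table:
  B0:  IN={a, e, f}  OUT={c, e, f}
  B1:  IN={c, e, f}  OUT={a, b, c, e, f}
  B2:  IN={b, c, e}  OUT={b}
  B3:  IN={b}  OUT={c}
  B4:  IN={c}  OUT={}

B4 is the boundary node: OUT[B4] = {}
Applying B4's transfer function to that OUT value gives IN[B4] (row B4 above).

Answer: {c}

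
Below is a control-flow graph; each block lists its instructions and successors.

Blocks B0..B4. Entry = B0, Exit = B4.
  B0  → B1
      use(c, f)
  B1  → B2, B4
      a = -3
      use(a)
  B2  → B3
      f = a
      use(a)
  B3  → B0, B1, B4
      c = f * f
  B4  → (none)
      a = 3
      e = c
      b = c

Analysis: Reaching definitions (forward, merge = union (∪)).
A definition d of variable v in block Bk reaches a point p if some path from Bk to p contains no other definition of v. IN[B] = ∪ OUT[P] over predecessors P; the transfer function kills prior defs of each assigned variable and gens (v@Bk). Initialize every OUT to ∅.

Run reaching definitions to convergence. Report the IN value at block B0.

Answer: {a@B1, c@B3, f@B2}

Working:
Converged values:
  B0:   IN={a@B1, c@B3, f@B2}   OUT={a@B1, c@B3, f@B2}
  B1:   IN={a@B1, c@B3, f@B2}   OUT={a@B1, c@B3, f@B2}
  B2:   IN={a@B1, c@B3, f@B2}   OUT={a@B1, c@B3, f@B2}
  B3:   IN={a@B1, c@B3, f@B2}   OUT={a@B1, c@B3, f@B2}
  B4:   IN={a@B1, c@B3, f@B2}   OUT={a@B4, b@B4, c@B3, e@B4, f@B2}

Merge at B0 (entry node, so the boundary value {} is joined with the incoming edge(s)): IN[B0] = {} ⊔ OUT[B3] = {a@B1, c@B3, f@B2}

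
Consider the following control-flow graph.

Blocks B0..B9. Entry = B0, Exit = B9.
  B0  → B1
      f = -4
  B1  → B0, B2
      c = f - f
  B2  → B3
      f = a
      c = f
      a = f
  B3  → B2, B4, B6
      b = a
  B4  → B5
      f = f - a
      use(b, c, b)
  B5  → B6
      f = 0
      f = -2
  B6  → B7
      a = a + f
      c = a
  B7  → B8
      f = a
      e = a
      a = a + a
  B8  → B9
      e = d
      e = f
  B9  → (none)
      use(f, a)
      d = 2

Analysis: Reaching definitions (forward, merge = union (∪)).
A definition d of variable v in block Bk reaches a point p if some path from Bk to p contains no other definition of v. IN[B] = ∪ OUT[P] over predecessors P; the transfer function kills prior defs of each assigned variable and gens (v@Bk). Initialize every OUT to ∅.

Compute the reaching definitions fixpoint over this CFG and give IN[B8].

Answer: {a@B7, b@B3, c@B6, e@B7, f@B7}

Working:
Fixpoint table:
  B0:   IN={c@B1, f@B0}   OUT={c@B1, f@B0}
  B1:   IN={c@B1, f@B0}   OUT={c@B1, f@B0}
  B2:   IN={a@B2, b@B3, c@B1, c@B2, f@B0, f@B2}   OUT={a@B2, b@B3, c@B2, f@B2}
  B3:   IN={a@B2, b@B3, c@B2, f@B2}   OUT={a@B2, b@B3, c@B2, f@B2}
  B4:   IN={a@B2, b@B3, c@B2, f@B2}   OUT={a@B2, b@B3, c@B2, f@B4}
  B5:   IN={a@B2, b@B3, c@B2, f@B4}   OUT={a@B2, b@B3, c@B2, f@B5}
  B6:   IN={a@B2, b@B3, c@B2, f@B2, f@B5}   OUT={a@B6, b@B3, c@B6, f@B2, f@B5}
  B7:   IN={a@B6, b@B3, c@B6, f@B2, f@B5}   OUT={a@B7, b@B3, c@B6, e@B7, f@B7}
  B8:   IN={a@B7, b@B3, c@B6, e@B7, f@B7}   OUT={a@B7, b@B3, c@B6, e@B8, f@B7}
  B9:   IN={a@B7, b@B3, c@B6, e@B8, f@B7}   OUT={a@B7, b@B3, c@B6, d@B9, e@B8, f@B7}

Merge at B8: IN[B8] = OUT[B7] = {a@B7, b@B3, c@B6, e@B7, f@B7}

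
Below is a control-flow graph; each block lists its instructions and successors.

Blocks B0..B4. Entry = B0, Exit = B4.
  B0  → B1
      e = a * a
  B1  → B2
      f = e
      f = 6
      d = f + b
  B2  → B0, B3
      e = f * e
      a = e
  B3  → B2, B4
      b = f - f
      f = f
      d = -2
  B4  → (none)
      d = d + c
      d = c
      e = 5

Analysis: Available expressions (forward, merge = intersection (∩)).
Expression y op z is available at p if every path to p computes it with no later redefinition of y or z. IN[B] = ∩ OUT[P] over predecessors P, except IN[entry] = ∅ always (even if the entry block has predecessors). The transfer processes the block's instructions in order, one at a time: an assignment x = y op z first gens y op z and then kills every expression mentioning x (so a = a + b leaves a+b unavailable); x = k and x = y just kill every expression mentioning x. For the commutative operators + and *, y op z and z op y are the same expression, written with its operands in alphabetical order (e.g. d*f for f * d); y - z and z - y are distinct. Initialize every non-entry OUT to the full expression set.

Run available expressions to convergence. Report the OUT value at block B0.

Answer: {a*a}

Trace:
Per-block solution:
  B0:  IN={}  OUT={a*a}
  B1:  IN={a*a}  OUT={a*a, b+f}
  B2:  IN={}  OUT={}
  B3:  IN={}  OUT={}
  B4:  IN={}  OUT={}

Merge at B0 (entry node, so the boundary value {} is joined with the incoming edge(s)): IN[B0] = {} ∩ OUT[B2] = {}
Applying B0's transfer function to that IN value gives OUT[B0] (row B0 above).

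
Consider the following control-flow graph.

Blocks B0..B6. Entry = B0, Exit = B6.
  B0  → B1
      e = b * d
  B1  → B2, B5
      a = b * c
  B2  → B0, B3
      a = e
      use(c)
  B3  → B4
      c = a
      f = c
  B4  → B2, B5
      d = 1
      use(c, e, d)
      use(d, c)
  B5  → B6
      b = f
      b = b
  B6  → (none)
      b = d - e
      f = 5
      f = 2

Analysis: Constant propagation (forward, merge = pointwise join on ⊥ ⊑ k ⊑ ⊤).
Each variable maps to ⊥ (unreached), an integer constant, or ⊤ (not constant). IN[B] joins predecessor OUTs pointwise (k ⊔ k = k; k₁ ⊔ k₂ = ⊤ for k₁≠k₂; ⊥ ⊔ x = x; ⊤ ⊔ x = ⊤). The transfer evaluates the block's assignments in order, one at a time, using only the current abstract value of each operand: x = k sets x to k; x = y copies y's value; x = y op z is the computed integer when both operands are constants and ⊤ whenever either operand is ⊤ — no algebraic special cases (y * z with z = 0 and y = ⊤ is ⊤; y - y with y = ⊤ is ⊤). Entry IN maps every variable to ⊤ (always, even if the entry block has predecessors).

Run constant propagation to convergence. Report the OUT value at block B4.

Fixpoint table:
  B0: | IN=(all ⊤) | OUT=(all ⊤)
  B1: | IN=(all ⊤) | OUT=(all ⊤)
  B2: | IN=(all ⊤) | OUT=(all ⊤)
  B3: | IN=(all ⊤) | OUT=(all ⊤)
  B4: | IN=(all ⊤) | OUT={d:1; rest ⊤}
  B5: | IN=(all ⊤) | OUT=(all ⊤)
  B6: | IN=(all ⊤) | OUT={f:2; rest ⊤}

Merge at B4: IN[B4] = OUT[B3] = {a: ⊤, b: ⊤, c: ⊤, d: ⊤, e: ⊤, f: ⊤}
Applying B4's transfer function to that IN value gives OUT[B4] (row B4 above).

Answer: {a: ⊤, b: ⊤, c: ⊤, d: 1, e: ⊤, f: ⊤}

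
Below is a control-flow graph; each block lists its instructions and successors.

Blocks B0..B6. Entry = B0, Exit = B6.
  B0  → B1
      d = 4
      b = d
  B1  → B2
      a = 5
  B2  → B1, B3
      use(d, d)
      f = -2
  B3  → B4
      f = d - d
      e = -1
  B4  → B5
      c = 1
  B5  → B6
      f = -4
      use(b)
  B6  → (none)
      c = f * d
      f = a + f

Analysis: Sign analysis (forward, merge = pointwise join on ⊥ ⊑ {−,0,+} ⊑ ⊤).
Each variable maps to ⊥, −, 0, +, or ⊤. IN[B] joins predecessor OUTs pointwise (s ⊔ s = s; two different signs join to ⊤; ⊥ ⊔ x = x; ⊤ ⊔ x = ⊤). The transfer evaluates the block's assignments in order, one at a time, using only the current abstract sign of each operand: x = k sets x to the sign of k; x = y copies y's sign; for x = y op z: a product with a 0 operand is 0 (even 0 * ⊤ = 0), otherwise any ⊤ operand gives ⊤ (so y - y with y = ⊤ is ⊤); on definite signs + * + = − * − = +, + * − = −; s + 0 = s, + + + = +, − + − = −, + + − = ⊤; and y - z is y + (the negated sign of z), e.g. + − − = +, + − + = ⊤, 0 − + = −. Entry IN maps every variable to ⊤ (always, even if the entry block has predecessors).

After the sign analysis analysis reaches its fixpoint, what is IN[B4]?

Answer: {a: +, b: +, c: ⊤, d: +, e: -, f: ⊤}

Trace:
Converged values:
  B0:   IN=(all ⊤)   OUT={b:+, d:+; rest ⊤}
  B1:   IN={b:+, d:+; rest ⊤}   OUT={a:+, b:+, d:+; rest ⊤}
  B2:   IN={a:+, b:+, d:+; rest ⊤}   OUT={a:+, b:+, d:+, f:-; rest ⊤}
  B3:   IN={a:+, b:+, d:+, f:-; rest ⊤}   OUT={a:+, b:+, d:+, e:-; rest ⊤}
  B4:   IN={a:+, b:+, d:+, e:-; rest ⊤}   OUT={a:+, b:+, c:+, d:+, e:-; rest ⊤}
  B5:   IN={a:+, b:+, c:+, d:+, e:-; rest ⊤}   OUT={a:+, b:+, c:+, d:+, e:-, f:-; rest ⊤}
  B6:   IN={a:+, b:+, c:+, d:+, e:-, f:-; rest ⊤}   OUT={a:+, b:+, c:-, d:+, e:-; rest ⊤}

Merge at B4: IN[B4] = OUT[B3] = {a: +, b: +, c: ⊤, d: +, e: -, f: ⊤}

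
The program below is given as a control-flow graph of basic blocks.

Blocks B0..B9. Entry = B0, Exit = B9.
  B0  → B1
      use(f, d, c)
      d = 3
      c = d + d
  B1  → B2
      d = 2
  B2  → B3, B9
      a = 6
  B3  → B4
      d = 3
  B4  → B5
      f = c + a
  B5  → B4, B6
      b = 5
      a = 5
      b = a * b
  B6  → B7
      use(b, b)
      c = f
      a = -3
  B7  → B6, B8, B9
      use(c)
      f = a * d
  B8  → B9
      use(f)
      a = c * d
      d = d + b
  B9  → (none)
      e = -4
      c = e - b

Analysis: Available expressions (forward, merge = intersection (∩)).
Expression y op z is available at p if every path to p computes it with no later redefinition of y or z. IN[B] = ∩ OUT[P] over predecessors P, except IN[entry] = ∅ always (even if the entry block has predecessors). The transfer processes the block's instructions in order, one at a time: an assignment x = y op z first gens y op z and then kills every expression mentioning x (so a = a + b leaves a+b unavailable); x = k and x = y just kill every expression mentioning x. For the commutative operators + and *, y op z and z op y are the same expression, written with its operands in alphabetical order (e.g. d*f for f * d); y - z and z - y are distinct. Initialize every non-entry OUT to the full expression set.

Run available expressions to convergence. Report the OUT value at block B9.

Fixpoint table:
  B0:  IN={}  OUT={d+d}
  B1:  IN={d+d}  OUT={}
  B2:  IN={}  OUT={}
  B3:  IN={}  OUT={}
  B4:  IN={}  OUT={a+c}
  B5:  IN={a+c}  OUT={}
  B6:  IN={}  OUT={}
  B7:  IN={}  OUT={a*d}
  B8:  IN={a*d}  OUT={}
  B9:  IN={}  OUT={e-b}

Merge at B9: IN[B9] = OUT[B2] ∩ OUT[B7] ∩ OUT[B8] = {}
Applying B9's transfer function to that IN value gives OUT[B9] (row B9 above).

Answer: {e-b}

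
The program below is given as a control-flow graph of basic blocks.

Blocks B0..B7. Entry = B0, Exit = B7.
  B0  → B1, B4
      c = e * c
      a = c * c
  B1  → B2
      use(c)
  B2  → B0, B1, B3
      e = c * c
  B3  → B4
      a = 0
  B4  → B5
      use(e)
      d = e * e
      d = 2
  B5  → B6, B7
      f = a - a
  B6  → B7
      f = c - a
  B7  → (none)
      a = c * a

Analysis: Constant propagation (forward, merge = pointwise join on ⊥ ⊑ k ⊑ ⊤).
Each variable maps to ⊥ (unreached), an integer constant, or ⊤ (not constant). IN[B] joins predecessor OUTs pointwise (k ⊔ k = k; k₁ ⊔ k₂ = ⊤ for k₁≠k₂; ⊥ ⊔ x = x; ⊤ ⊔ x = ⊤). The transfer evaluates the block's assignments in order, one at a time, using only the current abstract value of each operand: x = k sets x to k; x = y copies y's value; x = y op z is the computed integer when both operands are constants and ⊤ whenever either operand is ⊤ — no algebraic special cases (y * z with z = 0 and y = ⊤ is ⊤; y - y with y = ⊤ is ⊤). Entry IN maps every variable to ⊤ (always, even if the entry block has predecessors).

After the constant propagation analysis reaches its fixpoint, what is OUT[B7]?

Converged values:
  B0:   IN=(all ⊤)   OUT=(all ⊤)
  B1:   IN=(all ⊤)   OUT=(all ⊤)
  B2:   IN=(all ⊤)   OUT=(all ⊤)
  B3:   IN=(all ⊤)   OUT={a:0; rest ⊤}
  B4:   IN=(all ⊤)   OUT={d:2; rest ⊤}
  B5:   IN={d:2; rest ⊤}   OUT={d:2; rest ⊤}
  B6:   IN={d:2; rest ⊤}   OUT={d:2; rest ⊤}
  B7:   IN={d:2; rest ⊤}   OUT={d:2; rest ⊤}

Merge at B7: IN[B7] = OUT[B5] ⊔ OUT[B6] = {a: ⊤, b: ⊤, c: ⊤, d: 2, e: ⊤, f: ⊤}
Applying B7's transfer function to that IN value gives OUT[B7] (row B7 above).

Answer: {a: ⊤, b: ⊤, c: ⊤, d: 2, e: ⊤, f: ⊤}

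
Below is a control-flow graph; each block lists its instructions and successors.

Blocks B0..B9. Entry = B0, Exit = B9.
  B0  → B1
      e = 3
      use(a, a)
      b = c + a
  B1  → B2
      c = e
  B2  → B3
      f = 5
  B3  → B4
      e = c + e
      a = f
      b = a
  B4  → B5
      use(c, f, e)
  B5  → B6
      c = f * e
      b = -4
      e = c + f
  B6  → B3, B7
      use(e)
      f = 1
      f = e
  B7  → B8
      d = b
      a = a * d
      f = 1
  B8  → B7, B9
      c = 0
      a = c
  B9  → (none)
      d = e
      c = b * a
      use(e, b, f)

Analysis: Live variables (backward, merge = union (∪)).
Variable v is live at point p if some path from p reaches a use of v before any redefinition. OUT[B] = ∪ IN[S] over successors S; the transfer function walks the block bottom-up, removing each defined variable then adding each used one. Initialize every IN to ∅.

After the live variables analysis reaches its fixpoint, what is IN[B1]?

Answer: {e}

Trace:
Fixpoint table:
  B0: | IN={a, c} | OUT={e}
  B1: | IN={e} | OUT={c, e}
  B2: | IN={c, e} | OUT={c, e, f}
  B3: | IN={c, e, f} | OUT={a, c, e, f}
  B4: | IN={a, c, e, f} | OUT={a, e, f}
  B5: | IN={a, e, f} | OUT={a, b, c, e}
  B6: | IN={a, b, c, e} | OUT={a, b, c, e, f}
  B7: | IN={a, b, e} | OUT={b, e, f}
  B8: | IN={b, e, f} | OUT={a, b, e, f}
  B9: | IN={a, b, e, f} | OUT={}

Merge at B1: OUT[B1] = IN[B2] = {c, e}
Applying B1's transfer function to that OUT value gives IN[B1] (row B1 above).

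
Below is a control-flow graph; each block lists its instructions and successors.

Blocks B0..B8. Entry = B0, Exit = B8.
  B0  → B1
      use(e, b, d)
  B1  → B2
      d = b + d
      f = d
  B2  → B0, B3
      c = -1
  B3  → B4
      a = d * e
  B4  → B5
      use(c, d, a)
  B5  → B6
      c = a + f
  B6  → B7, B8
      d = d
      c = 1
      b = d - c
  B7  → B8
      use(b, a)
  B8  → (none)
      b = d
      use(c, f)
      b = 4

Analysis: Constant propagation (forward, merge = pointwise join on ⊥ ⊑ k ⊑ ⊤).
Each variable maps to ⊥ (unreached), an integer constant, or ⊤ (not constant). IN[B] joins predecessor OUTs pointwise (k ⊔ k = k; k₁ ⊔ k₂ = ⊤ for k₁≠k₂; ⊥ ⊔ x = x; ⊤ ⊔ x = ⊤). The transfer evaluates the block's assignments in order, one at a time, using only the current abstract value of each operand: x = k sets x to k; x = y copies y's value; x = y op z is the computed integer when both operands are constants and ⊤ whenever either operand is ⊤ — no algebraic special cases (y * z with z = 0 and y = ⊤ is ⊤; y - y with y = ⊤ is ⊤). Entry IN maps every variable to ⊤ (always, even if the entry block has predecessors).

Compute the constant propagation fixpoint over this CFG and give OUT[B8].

Answer: {a: ⊤, b: 4, c: 1, d: ⊤, e: ⊤, f: ⊤}

Derivation:
Per-block solution:
  B0:   IN=(all ⊤)   OUT=(all ⊤)
  B1:   IN=(all ⊤)   OUT=(all ⊤)
  B2:   IN=(all ⊤)   OUT={c:-1; rest ⊤}
  B3:   IN={c:-1; rest ⊤}   OUT={c:-1; rest ⊤}
  B4:   IN={c:-1; rest ⊤}   OUT={c:-1; rest ⊤}
  B5:   IN={c:-1; rest ⊤}   OUT=(all ⊤)
  B6:   IN=(all ⊤)   OUT={c:1; rest ⊤}
  B7:   IN={c:1; rest ⊤}   OUT={c:1; rest ⊤}
  B8:   IN={c:1; rest ⊤}   OUT={b:4, c:1; rest ⊤}

Merge at B8: IN[B8] = OUT[B6] ⊔ OUT[B7] = {a: ⊤, b: ⊤, c: 1, d: ⊤, e: ⊤, f: ⊤}
Applying B8's transfer function to that IN value gives OUT[B8] (row B8 above).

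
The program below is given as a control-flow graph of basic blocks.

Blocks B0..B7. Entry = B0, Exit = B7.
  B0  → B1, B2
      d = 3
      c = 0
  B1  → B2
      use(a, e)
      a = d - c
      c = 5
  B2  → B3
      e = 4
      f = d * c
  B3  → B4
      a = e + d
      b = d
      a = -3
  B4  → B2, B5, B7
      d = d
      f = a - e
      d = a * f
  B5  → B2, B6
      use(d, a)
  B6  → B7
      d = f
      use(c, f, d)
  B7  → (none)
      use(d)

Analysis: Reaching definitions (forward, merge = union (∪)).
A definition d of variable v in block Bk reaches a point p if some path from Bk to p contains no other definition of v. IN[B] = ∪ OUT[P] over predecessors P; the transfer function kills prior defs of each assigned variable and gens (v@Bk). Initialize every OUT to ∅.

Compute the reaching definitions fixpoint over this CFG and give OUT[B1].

Per-block solution:
  B0:   IN={}   OUT={c@B0, d@B0}
  B1:   IN={c@B0, d@B0}   OUT={a@B1, c@B1, d@B0}
  B2:   IN={a@B1, a@B3, b@B3, c@B0, c@B1, d@B0, d@B4, e@B2, f@B4}   OUT={a@B1, a@B3, b@B3, c@B0, c@B1, d@B0, d@B4, e@B2, f@B2}
  B3:   IN={a@B1, a@B3, b@B3, c@B0, c@B1, d@B0, d@B4, e@B2, f@B2}   OUT={a@B3, b@B3, c@B0, c@B1, d@B0, d@B4, e@B2, f@B2}
  B4:   IN={a@B3, b@B3, c@B0, c@B1, d@B0, d@B4, e@B2, f@B2}   OUT={a@B3, b@B3, c@B0, c@B1, d@B4, e@B2, f@B4}
  B5:   IN={a@B3, b@B3, c@B0, c@B1, d@B4, e@B2, f@B4}   OUT={a@B3, b@B3, c@B0, c@B1, d@B4, e@B2, f@B4}
  B6:   IN={a@B3, b@B3, c@B0, c@B1, d@B4, e@B2, f@B4}   OUT={a@B3, b@B3, c@B0, c@B1, d@B6, e@B2, f@B4}
  B7:   IN={a@B3, b@B3, c@B0, c@B1, d@B4, d@B6, e@B2, f@B4}   OUT={a@B3, b@B3, c@B0, c@B1, d@B4, d@B6, e@B2, f@B4}

Merge at B1: IN[B1] = OUT[B0] = {c@B0, d@B0}
Applying B1's transfer function to that IN value gives OUT[B1] (row B1 above).

Answer: {a@B1, c@B1, d@B0}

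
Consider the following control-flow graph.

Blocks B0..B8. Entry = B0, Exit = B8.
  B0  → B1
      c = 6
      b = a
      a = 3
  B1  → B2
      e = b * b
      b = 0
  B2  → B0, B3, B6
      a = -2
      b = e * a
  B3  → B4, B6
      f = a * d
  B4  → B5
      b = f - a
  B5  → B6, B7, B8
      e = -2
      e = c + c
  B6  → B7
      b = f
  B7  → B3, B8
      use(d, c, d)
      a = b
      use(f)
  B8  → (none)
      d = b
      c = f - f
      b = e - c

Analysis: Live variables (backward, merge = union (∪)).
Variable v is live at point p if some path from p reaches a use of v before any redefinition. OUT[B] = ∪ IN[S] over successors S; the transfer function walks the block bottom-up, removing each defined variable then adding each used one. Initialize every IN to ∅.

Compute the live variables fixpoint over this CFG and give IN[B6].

Answer: {c, d, e, f}

Working:
Converged values:
  B0:   IN={a, d, f}   OUT={b, c, d, f}
  B1:   IN={b, c, d, f}   OUT={c, d, e, f}
  B2:   IN={c, d, e, f}   OUT={a, c, d, e, f}
  B3:   IN={a, c, d, e}   OUT={a, c, d, e, f}
  B4:   IN={a, c, d, f}   OUT={b, c, d, f}
  B5:   IN={b, c, d, f}   OUT={b, c, d, e, f}
  B6:   IN={c, d, e, f}   OUT={b, c, d, e, f}
  B7:   IN={b, c, d, e, f}   OUT={a, b, c, d, e, f}
  B8:   IN={b, e, f}   OUT={}

Merge at B6: OUT[B6] = IN[B7] = {b, c, d, e, f}
Applying B6's transfer function to that OUT value gives IN[B6] (row B6 above).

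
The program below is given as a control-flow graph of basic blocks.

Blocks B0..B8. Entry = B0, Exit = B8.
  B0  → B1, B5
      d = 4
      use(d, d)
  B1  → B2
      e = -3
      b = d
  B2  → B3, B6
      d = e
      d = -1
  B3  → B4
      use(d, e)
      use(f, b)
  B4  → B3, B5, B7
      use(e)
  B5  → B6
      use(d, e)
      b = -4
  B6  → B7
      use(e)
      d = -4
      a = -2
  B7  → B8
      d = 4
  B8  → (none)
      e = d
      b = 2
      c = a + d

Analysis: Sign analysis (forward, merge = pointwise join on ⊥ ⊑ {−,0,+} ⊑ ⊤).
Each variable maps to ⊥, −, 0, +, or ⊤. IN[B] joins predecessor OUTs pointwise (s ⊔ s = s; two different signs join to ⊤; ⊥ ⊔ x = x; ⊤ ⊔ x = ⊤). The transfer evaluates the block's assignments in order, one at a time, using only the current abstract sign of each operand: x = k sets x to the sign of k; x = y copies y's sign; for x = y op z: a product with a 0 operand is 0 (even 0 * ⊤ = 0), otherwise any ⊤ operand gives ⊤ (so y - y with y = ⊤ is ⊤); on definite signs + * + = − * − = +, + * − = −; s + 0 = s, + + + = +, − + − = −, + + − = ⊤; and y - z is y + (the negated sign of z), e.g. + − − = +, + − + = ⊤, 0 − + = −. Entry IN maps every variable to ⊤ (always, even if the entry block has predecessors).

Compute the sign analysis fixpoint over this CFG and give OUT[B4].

Answer: {a: ⊤, b: +, c: ⊤, d: -, e: -, f: ⊤}

Trace:
Converged values:
  B0:  IN=(all ⊤)  OUT={d:+; rest ⊤}
  B1:  IN={d:+; rest ⊤}  OUT={b:+, d:+, e:-; rest ⊤}
  B2:  IN={b:+, d:+, e:-; rest ⊤}  OUT={b:+, d:-, e:-; rest ⊤}
  B3:  IN={b:+, d:-, e:-; rest ⊤}  OUT={b:+, d:-, e:-; rest ⊤}
  B4:  IN={b:+, d:-, e:-; rest ⊤}  OUT={b:+, d:-, e:-; rest ⊤}
  B5:  IN=(all ⊤)  OUT={b:-; rest ⊤}
  B6:  IN=(all ⊤)  OUT={a:-, d:-; rest ⊤}
  B7:  IN={d:-; rest ⊤}  OUT={d:+; rest ⊤}
  B8:  IN={d:+; rest ⊤}  OUT={b:+, d:+, e:+; rest ⊤}

Merge at B4: IN[B4] = OUT[B3] = {a: ⊤, b: +, c: ⊤, d: -, e: -, f: ⊤}
Applying B4's transfer function to that IN value gives OUT[B4] (row B4 above).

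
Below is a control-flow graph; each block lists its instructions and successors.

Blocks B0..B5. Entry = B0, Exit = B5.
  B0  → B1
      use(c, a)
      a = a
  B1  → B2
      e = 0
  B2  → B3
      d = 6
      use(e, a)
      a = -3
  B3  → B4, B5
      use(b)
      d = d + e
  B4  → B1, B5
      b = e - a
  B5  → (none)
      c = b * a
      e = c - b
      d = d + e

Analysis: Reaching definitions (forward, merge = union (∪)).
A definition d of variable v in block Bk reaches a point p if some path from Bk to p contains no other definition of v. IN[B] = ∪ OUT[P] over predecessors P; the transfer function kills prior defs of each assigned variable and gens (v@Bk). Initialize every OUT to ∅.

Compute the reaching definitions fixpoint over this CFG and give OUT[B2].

Per-block solution:
  B0:  IN={}  OUT={a@B0}
  B1:  IN={a@B0, a@B2, b@B4, d@B3, e@B1}  OUT={a@B0, a@B2, b@B4, d@B3, e@B1}
  B2:  IN={a@B0, a@B2, b@B4, d@B3, e@B1}  OUT={a@B2, b@B4, d@B2, e@B1}
  B3:  IN={a@B2, b@B4, d@B2, e@B1}  OUT={a@B2, b@B4, d@B3, e@B1}
  B4:  IN={a@B2, b@B4, d@B3, e@B1}  OUT={a@B2, b@B4, d@B3, e@B1}
  B5:  IN={a@B2, b@B4, d@B3, e@B1}  OUT={a@B2, b@B4, c@B5, d@B5, e@B5}

Merge at B2: IN[B2] = OUT[B1] = {a@B0, a@B2, b@B4, d@B3, e@B1}
Applying B2's transfer function to that IN value gives OUT[B2] (row B2 above).

Answer: {a@B2, b@B4, d@B2, e@B1}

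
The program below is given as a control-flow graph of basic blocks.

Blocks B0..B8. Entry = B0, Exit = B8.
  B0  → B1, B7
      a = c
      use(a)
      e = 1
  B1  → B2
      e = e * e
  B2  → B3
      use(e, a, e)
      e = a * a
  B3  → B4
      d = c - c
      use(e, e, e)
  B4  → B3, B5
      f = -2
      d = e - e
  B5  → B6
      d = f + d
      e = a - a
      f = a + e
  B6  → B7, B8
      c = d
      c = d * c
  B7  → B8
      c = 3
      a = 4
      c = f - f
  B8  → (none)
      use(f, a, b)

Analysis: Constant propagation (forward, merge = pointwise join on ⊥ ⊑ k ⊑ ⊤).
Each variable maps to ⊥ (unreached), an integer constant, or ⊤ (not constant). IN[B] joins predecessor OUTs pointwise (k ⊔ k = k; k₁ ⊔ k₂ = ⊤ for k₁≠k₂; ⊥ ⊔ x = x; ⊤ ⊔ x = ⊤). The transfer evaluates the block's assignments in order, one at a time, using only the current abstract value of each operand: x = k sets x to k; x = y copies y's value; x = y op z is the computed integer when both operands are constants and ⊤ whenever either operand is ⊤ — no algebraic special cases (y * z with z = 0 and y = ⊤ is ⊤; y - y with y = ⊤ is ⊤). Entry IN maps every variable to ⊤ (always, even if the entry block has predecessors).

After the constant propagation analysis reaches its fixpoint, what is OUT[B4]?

Answer: {a: ⊤, b: ⊤, c: ⊤, d: ⊤, e: ⊤, f: -2}

Working:
Converged values:
  B0:   IN=(all ⊤)   OUT={e:1; rest ⊤}
  B1:   IN={e:1; rest ⊤}   OUT={e:1; rest ⊤}
  B2:   IN={e:1; rest ⊤}   OUT=(all ⊤)
  B3:   IN=(all ⊤)   OUT=(all ⊤)
  B4:   IN=(all ⊤)   OUT={f:-2; rest ⊤}
  B5:   IN={f:-2; rest ⊤}   OUT=(all ⊤)
  B6:   IN=(all ⊤)   OUT=(all ⊤)
  B7:   IN=(all ⊤)   OUT={a:4; rest ⊤}
  B8:   IN=(all ⊤)   OUT=(all ⊤)

Merge at B4: IN[B4] = OUT[B3] = {a: ⊤, b: ⊤, c: ⊤, d: ⊤, e: ⊤, f: ⊤}
Applying B4's transfer function to that IN value gives OUT[B4] (row B4 above).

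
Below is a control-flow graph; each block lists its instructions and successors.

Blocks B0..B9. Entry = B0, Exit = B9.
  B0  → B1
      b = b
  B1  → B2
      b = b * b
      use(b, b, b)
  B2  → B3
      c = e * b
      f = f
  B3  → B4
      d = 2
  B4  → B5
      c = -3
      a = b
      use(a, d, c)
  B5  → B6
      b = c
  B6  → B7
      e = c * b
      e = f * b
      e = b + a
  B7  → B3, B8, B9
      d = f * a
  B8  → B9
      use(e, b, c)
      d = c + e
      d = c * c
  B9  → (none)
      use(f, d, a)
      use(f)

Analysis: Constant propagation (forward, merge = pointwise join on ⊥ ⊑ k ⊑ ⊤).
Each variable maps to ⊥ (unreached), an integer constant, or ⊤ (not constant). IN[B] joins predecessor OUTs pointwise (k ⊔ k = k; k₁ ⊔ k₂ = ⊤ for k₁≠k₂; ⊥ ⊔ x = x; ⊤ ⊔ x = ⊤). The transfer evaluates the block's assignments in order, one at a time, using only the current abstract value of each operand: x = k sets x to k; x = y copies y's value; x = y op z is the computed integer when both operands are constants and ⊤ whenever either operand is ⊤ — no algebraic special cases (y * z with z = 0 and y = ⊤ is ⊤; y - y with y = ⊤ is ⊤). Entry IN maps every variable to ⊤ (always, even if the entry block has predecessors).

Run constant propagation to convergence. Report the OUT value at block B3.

Fixpoint table:
  B0: | IN=(all ⊤) | OUT=(all ⊤)
  B1: | IN=(all ⊤) | OUT=(all ⊤)
  B2: | IN=(all ⊤) | OUT=(all ⊤)
  B3: | IN=(all ⊤) | OUT={d:2; rest ⊤}
  B4: | IN={d:2; rest ⊤} | OUT={c:-3, d:2; rest ⊤}
  B5: | IN={c:-3, d:2; rest ⊤} | OUT={b:-3, c:-3, d:2; rest ⊤}
  B6: | IN={b:-3, c:-3, d:2; rest ⊤} | OUT={b:-3, c:-3, d:2; rest ⊤}
  B7: | IN={b:-3, c:-3, d:2; rest ⊤} | OUT={b:-3, c:-3; rest ⊤}
  B8: | IN={b:-3, c:-3; rest ⊤} | OUT={b:-3, c:-3, d:9; rest ⊤}
  B9: | IN={b:-3, c:-3; rest ⊤} | OUT={b:-3, c:-3; rest ⊤}

Merge at B3: IN[B3] = OUT[B2] ⊔ OUT[B7] = {a: ⊤, b: ⊤, c: ⊤, d: ⊤, e: ⊤, f: ⊤}
Applying B3's transfer function to that IN value gives OUT[B3] (row B3 above).

Answer: {a: ⊤, b: ⊤, c: ⊤, d: 2, e: ⊤, f: ⊤}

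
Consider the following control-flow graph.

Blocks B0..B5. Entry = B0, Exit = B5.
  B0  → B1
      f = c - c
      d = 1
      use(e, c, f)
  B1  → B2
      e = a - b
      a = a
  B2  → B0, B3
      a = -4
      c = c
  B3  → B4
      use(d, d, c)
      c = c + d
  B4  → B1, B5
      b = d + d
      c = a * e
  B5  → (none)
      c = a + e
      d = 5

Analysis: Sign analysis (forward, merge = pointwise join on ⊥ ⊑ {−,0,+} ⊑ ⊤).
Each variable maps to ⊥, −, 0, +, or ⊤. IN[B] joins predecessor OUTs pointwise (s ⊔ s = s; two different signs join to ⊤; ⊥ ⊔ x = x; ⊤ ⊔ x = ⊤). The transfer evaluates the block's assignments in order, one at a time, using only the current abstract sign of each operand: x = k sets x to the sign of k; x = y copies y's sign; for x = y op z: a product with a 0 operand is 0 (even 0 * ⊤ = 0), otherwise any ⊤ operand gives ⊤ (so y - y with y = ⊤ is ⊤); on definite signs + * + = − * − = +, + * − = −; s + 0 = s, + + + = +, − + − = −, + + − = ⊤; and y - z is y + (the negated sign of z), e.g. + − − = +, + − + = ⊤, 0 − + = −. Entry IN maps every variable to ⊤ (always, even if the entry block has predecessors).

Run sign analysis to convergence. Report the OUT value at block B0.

Answer: {a: ⊤, b: ⊤, c: ⊤, d: +, e: ⊤, f: ⊤}

Working:
Per-block solution:
  B0: | IN=(all ⊤) | OUT={d:+; rest ⊤}
  B1: | IN={d:+; rest ⊤} | OUT={d:+; rest ⊤}
  B2: | IN={d:+; rest ⊤} | OUT={a:-, d:+; rest ⊤}
  B3: | IN={a:-, d:+; rest ⊤} | OUT={a:-, d:+; rest ⊤}
  B4: | IN={a:-, d:+; rest ⊤} | OUT={a:-, b:+, d:+; rest ⊤}
  B5: | IN={a:-, b:+, d:+; rest ⊤} | OUT={a:-, b:+, d:+; rest ⊤}

Merge at B0 (entry node, so the boundary value (all ⊤) is joined with the incoming edge(s)): IN[B0] = (all ⊤) ⊔ OUT[B2] = {a: ⊤, b: ⊤, c: ⊤, d: ⊤, e: ⊤, f: ⊤}
Applying B0's transfer function to that IN value gives OUT[B0] (row B0 above).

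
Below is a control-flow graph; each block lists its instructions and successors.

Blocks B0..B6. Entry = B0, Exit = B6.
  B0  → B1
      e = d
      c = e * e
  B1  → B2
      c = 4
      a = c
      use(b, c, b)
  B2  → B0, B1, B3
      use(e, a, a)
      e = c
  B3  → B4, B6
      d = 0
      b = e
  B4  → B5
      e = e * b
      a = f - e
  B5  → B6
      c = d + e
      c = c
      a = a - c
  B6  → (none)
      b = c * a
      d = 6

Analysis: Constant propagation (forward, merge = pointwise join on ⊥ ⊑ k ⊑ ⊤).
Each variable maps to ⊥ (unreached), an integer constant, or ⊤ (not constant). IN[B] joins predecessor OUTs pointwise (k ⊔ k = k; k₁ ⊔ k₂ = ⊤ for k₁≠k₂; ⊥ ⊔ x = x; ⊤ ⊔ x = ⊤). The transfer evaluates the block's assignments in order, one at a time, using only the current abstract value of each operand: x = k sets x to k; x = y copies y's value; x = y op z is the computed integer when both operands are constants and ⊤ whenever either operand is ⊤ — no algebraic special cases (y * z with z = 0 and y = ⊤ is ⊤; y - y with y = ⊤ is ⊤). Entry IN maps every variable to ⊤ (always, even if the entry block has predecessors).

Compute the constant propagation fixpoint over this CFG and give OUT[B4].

Answer: {a: ⊤, b: 4, c: 4, d: 0, e: 16, f: ⊤}

Derivation:
Per-block solution:
  B0:  IN=(all ⊤)  OUT=(all ⊤)
  B1:  IN=(all ⊤)  OUT={a:4, c:4; rest ⊤}
  B2:  IN={a:4, c:4; rest ⊤}  OUT={a:4, c:4, e:4; rest ⊤}
  B3:  IN={a:4, c:4, e:4; rest ⊤}  OUT={a:4, b:4, c:4, d:0, e:4; rest ⊤}
  B4:  IN={a:4, b:4, c:4, d:0, e:4; rest ⊤}  OUT={b:4, c:4, d:0, e:16; rest ⊤}
  B5:  IN={b:4, c:4, d:0, e:16; rest ⊤}  OUT={b:4, c:16, d:0, e:16; rest ⊤}
  B6:  IN={b:4, d:0; rest ⊤}  OUT={d:6; rest ⊤}

Merge at B4: IN[B4] = OUT[B3] = {a: 4, b: 4, c: 4, d: 0, e: 4, f: ⊤}
Applying B4's transfer function to that IN value gives OUT[B4] (row B4 above).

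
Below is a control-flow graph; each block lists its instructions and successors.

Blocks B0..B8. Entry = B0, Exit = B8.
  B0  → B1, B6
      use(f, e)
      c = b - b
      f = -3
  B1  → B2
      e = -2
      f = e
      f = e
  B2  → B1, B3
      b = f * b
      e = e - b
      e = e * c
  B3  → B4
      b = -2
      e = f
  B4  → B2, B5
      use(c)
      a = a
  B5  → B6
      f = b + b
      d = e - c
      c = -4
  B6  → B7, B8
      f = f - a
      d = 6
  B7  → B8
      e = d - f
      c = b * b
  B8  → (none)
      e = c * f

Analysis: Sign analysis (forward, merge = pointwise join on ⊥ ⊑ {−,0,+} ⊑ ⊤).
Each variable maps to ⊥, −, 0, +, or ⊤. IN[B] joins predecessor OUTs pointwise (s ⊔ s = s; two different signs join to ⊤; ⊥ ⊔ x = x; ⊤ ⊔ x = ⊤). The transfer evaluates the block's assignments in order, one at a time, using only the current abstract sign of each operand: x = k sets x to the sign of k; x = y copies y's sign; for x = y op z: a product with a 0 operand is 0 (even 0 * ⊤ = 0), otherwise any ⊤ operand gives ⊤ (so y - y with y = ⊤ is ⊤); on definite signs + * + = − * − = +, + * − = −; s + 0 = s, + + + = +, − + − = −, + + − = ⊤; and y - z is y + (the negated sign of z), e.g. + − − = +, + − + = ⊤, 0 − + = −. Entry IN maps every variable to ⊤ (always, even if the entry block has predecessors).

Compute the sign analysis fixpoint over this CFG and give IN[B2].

Answer: {a: ⊤, b: ⊤, c: ⊤, d: ⊤, e: -, f: -}

Trace:
Fixpoint table:
  B0: | IN=(all ⊤) | OUT={f:-; rest ⊤}
  B1: | IN={f:-; rest ⊤} | OUT={e:-, f:-; rest ⊤}
  B2: | IN={e:-, f:-; rest ⊤} | OUT={f:-; rest ⊤}
  B3: | IN={f:-; rest ⊤} | OUT={b:-, e:-, f:-; rest ⊤}
  B4: | IN={b:-, e:-, f:-; rest ⊤} | OUT={b:-, e:-, f:-; rest ⊤}
  B5: | IN={b:-, e:-, f:-; rest ⊤} | OUT={b:-, c:-, e:-, f:-; rest ⊤}
  B6: | IN={f:-; rest ⊤} | OUT={d:+; rest ⊤}
  B7: | IN={d:+; rest ⊤} | OUT={d:+; rest ⊤}
  B8: | IN={d:+; rest ⊤} | OUT={d:+; rest ⊤}

Merge at B2: IN[B2] = OUT[B1] ⊔ OUT[B4] = {a: ⊤, b: ⊤, c: ⊤, d: ⊤, e: -, f: -}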